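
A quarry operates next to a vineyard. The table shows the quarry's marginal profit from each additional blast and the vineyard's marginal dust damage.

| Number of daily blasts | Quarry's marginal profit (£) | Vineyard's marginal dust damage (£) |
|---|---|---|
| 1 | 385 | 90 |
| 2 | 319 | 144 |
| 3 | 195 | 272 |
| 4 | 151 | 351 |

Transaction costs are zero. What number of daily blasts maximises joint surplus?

2

Bargaining reaches the level where marginal profit last exceeds marginal dust damage.
That holds through level 2 (319 ≥ 144) but not at 3 (195 < 272).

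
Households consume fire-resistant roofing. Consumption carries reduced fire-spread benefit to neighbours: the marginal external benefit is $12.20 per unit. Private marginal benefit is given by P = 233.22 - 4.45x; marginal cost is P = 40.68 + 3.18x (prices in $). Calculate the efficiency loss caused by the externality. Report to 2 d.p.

DWL = $9.75

Market equilibrium (private): 40.68 + 3.18x = 233.22 - 4.45x → x_m = 25.2346.
Social marginal benefit = demand + MEB = 245.42 - 4.45x.
Set SMB = MC: 245.42 - 4.45x = 40.68 + 3.18x → x* = 26.8336.
The loss is the area between SMB and MC from x* to x_m; with linear curves that's a triangle of height MEB(x_m).
DWL = ½ × 1.5990 × 12.2000 = 9.7539.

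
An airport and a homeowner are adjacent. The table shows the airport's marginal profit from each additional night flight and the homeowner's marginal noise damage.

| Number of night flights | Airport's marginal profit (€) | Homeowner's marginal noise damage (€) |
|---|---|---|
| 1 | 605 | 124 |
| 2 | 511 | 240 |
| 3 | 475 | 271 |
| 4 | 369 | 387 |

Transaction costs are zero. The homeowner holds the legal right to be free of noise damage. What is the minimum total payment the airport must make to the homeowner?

€635

Efficient level: marginal profit ≥ marginal noise damage through level 3, so k* = 3.
With the homeowner holding the right, the airport must at least compensate total damage at k*: 124 + 240 + 271 = 635.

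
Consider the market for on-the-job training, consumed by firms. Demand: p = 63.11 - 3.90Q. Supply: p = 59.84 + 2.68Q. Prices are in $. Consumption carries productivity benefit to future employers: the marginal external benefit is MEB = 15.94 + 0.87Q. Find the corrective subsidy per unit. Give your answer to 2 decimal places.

subsidy = $18.87 per unit

Social marginal benefit = demand + MEB = 79.05 - 3.03Q.
Set SMB = MC: 79.05 - 3.03Q = 59.84 + 2.68Q → Q* = 3.3643.
The Pigouvian subsidy equals MEB at Q*: 15.94 + 0.87×3.3643 = 18.8669.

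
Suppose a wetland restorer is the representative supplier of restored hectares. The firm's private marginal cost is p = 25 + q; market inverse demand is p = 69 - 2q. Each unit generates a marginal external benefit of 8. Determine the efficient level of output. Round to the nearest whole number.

Social marginal cost = private MC − MEB = 17 + q.
Set SMC = demand: 17 + q = 69 - 2q → q* = 17.3333.

q* = 17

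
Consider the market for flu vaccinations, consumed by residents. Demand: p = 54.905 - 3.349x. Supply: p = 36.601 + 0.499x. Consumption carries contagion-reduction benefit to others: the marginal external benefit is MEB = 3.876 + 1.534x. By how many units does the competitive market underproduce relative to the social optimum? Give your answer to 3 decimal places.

4.828 units

Market equilibrium (private): 36.601 + 0.499x = 54.905 - 3.349x → x_m = 4.7568.
Social marginal benefit = demand + MEB = 58.781 - 1.815x.
Set SMB = MC: 58.781 - 1.815x = 36.601 + 0.499x → x* = 9.5851.
Gap = |4.7568 − 9.5851| = 4.8283.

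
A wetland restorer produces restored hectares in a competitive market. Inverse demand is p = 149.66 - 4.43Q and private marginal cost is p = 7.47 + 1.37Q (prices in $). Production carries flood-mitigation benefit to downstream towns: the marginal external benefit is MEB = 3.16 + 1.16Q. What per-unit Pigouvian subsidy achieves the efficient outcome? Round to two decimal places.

Social marginal cost = private MC − MEB = 4.31 + 0.21Q.
Set SMC = demand: 4.31 + 0.21Q = 149.66 - 4.43Q → Q* = 31.3254.
The Pigouvian subsidy equals MEB at Q*: 3.16 + 1.16×31.3254 = 39.4975.

subsidy = $39.50 per unit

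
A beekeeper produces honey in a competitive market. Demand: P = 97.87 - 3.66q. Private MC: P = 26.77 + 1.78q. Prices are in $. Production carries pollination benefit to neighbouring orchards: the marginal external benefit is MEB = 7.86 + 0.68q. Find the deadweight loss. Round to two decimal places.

DWL = $29.46

Market equilibrium (private): 26.77 + 1.78q = 97.87 - 3.66q → q_m = 13.0699.
Social marginal cost = private MC − MEB = 18.91 + 1.10q.
Set SMC = demand: 18.91 + 1.10q = 97.87 - 3.66q → q* = 16.5882.
Between q* and q_m the wedge demand − SMC runs linearly from 0 to MEB(q_m), so the loss is a triangle.
DWL = ½ × 3.5183 × 16.7475 = 29.4614.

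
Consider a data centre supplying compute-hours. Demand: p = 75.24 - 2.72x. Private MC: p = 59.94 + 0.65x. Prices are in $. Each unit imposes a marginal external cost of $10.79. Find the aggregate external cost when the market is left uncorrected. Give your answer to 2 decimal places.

Market equilibrium (private): 59.94 + 0.65x = 75.24 - 2.72x → x_m = 4.5401.
Total external cost = MEC × x_m = 10.79 × 4.5401 = 48.9877.

$48.99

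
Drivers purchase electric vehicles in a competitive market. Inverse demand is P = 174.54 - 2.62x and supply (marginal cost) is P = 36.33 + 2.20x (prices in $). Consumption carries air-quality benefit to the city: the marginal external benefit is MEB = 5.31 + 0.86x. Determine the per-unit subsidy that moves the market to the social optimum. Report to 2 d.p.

Social marginal benefit = demand + MEB = 179.85 - 1.76x.
Set SMB = MC: 179.85 - 1.76x = 36.33 + 2.20x → x* = 36.2424.
The Pigouvian subsidy equals MEB at x*: 5.31 + 0.86×36.2424 = 36.4785.

subsidy = $36.48 per unit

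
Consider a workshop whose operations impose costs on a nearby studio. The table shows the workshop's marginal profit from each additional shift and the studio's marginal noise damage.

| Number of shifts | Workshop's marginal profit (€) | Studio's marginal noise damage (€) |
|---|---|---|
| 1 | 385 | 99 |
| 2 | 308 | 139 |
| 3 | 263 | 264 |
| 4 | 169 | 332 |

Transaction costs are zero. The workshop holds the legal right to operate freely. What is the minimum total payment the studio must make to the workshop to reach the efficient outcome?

€432

Left alone the workshop would choose level 4 (marginal profit stays positive).
Efficient level: k* = 2 (marginal profit ≥ marginal noise damage through 2).
The studio must at least cover the workshop's forgone profit from cutting 4→2: 263 + 169 = 432.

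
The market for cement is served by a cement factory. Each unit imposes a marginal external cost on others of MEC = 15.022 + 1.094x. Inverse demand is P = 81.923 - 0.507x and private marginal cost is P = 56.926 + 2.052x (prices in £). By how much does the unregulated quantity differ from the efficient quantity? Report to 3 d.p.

Market equilibrium (private): 56.926 + 2.052x = 81.923 - 0.507x → x_m = 9.7683.
Social marginal cost = private MC + MEC = 71.948 + 3.146x.
Set SMC = demand: 71.948 + 3.146x = 81.923 - 0.507x → x* = 2.7306.
Gap = |9.7683 − 2.7306| = 7.0377.

7.038 units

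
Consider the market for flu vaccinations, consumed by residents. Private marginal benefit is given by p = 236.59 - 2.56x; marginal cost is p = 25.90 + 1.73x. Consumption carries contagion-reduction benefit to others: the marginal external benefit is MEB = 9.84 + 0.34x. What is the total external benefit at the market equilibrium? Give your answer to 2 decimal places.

893.30

Market equilibrium (private): 25.90 + 1.73x = 236.59 - 2.56x → x_m = 49.1119.
Total external benefit = ∫₀^{x_m} (9.84 + 0.34x) dx = 9.84×49.1119 + ½×0.34×49.1119² = 893.2975.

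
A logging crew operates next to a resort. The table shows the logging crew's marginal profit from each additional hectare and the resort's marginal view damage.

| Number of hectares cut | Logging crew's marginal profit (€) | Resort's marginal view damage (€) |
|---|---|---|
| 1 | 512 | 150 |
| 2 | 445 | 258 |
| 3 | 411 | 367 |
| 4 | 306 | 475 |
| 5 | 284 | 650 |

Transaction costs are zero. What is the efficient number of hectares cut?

Bargaining reaches the level where marginal profit last exceeds marginal view damage.
That holds through level 3 (411 ≥ 367) but not at 4 (306 < 475).

3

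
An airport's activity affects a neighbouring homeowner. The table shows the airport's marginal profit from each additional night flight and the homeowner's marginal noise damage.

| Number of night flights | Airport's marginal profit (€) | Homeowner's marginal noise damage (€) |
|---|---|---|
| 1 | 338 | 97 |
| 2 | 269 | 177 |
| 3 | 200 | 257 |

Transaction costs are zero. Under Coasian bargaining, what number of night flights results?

Bargaining reaches the level where marginal profit last exceeds marginal noise damage.
That holds through level 2 (269 ≥ 177) but not at 3 (200 < 257).

2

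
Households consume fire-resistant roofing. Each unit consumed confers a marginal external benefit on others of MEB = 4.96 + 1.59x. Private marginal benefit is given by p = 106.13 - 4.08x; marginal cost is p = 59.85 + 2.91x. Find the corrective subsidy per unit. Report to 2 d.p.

Social marginal benefit = demand + MEB = 111.09 - 2.49x.
Set SMB = MC: 111.09 - 2.49x = 59.85 + 2.91x → x* = 9.4889.
The Pigouvian subsidy equals MEB at x*: 4.96 + 1.59×9.4889 = 20.0474.

subsidy = 20.05 per unit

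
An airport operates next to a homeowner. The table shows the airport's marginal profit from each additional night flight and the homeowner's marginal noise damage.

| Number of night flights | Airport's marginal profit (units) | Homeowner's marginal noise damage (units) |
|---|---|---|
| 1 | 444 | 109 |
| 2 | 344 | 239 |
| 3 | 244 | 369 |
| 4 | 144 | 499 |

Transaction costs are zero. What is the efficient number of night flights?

Bargaining reaches the level where marginal profit last exceeds marginal noise damage.
That holds through level 2 (344 ≥ 239) but not at 3 (244 < 369).

2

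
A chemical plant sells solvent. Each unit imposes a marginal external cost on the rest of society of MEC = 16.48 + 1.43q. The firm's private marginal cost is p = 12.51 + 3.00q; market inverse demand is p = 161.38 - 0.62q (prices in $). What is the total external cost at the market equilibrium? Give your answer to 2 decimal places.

$1886.94

Market equilibrium (private): 12.51 + 3.00q = 161.38 - 0.62q → q_m = 41.1243.
Total external cost = ∫₀^{q_m} (16.48 + 1.43q) dq = 16.48×41.1243 + ½×1.43×41.1243² = 1886.9422.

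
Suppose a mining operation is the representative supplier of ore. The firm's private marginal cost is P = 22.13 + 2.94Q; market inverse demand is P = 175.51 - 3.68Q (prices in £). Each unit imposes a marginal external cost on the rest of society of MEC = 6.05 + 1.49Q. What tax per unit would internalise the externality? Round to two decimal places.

tax = £33.12 per unit

Social marginal cost = private MC + MEC = 28.18 + 4.43Q.
Set SMC = demand: 28.18 + 4.43Q = 175.51 - 3.68Q → Q* = 18.1665.
The Pigouvian tax equals MEC at Q*: 6.05 + 1.49×18.1665 = 33.1181.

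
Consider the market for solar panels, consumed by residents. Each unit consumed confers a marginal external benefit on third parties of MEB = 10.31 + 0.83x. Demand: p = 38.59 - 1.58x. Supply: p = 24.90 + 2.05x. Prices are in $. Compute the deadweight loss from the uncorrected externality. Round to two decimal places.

Market equilibrium (private): 24.90 + 2.05x = 38.59 - 1.58x → x_m = 3.7713.
Social marginal benefit = demand + MEB = 48.90 - 0.75x.
Set SMB = MC: 48.90 - 0.75x = 24.90 + 2.05x → x* = 8.5714.
The welfare-loss triangle has base |x_m − x*| and height MEB(x_m) (the vertical gap between SMB and MC is zero at x* and MEB at x_m).
DWL = ½ × 4.8001 × 13.4402 = 32.2572.

DWL = $32.26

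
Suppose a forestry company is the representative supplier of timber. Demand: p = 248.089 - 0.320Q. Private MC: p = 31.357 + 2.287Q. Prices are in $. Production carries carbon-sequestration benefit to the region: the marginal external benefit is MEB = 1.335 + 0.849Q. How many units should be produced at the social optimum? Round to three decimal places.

Q* = 124.043

Social marginal cost = private MC − MEB = 30.022 + 1.438Q.
Set SMC = demand: 30.022 + 1.438Q = 248.089 - 0.320Q → Q* = 124.0427.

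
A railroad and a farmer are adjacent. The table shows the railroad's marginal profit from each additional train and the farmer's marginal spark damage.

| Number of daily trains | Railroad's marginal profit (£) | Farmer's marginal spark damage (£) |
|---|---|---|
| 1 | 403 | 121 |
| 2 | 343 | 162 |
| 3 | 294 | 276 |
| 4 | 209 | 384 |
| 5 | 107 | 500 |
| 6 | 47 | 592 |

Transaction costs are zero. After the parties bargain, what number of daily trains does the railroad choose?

3

Bargaining reaches the level where marginal profit last exceeds marginal spark damage.
That holds through level 3 (294 ≥ 276) but not at 4 (209 < 384).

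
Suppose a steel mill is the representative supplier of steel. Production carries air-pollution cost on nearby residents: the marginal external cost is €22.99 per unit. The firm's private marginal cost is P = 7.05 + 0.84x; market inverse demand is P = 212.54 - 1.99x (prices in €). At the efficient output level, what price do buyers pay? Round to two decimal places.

Social marginal cost = private MC + MEC = 30.04 + 0.84x.
Set SMC = demand: 30.04 + 0.84x = 212.54 - 1.99x → x* = 64.4876.
Consumer price on the demand curve at x*: 212.54 − 1.99×64.4876 = 84.2097.

P = €84.21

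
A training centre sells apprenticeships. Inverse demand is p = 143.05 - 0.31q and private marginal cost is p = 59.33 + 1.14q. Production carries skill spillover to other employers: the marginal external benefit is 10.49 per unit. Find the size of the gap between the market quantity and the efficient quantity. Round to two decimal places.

Market equilibrium (private): 59.33 + 1.14q = 143.05 - 0.31q → q_m = 57.7379.
Social marginal cost = private MC − MEB = 48.84 + 1.14q.
Set SMC = demand: 48.84 + 1.14q = 143.05 - 0.31q → q* = 64.9724.
Gap = |57.7379 − 64.9724| = 7.2345.

7.23 units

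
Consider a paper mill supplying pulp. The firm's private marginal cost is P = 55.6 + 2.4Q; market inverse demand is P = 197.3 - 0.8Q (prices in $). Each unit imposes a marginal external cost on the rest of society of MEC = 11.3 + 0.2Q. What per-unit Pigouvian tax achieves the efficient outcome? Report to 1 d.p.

Social marginal cost = private MC + MEC = 66.9 + 2.6Q.
Set SMC = demand: 66.9 + 2.6Q = 197.3 - 0.8Q → Q* = 38.3529.
The Pigouvian tax equals MEC at Q*: 11.3 + 0.2×38.3529 = 18.9706.

tax = $19.0 per unit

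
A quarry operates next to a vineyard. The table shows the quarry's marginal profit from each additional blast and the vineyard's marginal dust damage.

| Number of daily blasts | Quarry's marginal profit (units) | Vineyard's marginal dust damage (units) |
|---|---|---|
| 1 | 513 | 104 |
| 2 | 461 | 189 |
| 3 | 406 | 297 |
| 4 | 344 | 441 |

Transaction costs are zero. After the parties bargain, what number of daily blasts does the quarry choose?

3

Bargaining reaches the level where marginal profit last exceeds marginal dust damage.
That holds through level 3 (406 ≥ 297) but not at 4 (344 < 441).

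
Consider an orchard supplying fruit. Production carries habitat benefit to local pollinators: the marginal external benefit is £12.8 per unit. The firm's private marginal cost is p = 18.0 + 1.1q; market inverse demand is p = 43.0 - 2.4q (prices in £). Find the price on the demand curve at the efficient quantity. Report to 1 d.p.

P = £17.1

Social marginal cost = private MC − MEB = 5.2 + 1.1q.
Set SMC = demand: 5.2 + 1.1q = 43.0 - 2.4q → q* = 10.8000.
Consumer price on the demand curve at q*: 43.0 − 2.4×10.8000 = 17.0800.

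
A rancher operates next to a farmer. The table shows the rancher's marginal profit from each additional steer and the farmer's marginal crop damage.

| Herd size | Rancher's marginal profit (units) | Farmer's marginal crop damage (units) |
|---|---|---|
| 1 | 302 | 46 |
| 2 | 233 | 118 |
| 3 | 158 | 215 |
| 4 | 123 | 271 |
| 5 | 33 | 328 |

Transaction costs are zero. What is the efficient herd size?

2

Bargaining reaches the level where marginal profit last exceeds marginal crop damage.
That holds through level 2 (233 ≥ 118) but not at 3 (158 < 215).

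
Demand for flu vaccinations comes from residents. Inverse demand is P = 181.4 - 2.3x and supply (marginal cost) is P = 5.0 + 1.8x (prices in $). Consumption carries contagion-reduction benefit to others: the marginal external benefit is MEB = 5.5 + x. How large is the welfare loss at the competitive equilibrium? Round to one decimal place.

DWL = $379.8

Market equilibrium (private): 5.0 + 1.8x = 181.4 - 2.3x → x_m = 43.0244.
Social marginal benefit = demand + MEB = 186.9 - 1.3x.
Set SMB = MC: 186.9 - 1.3x = 5.0 + 1.8x → x* = 58.6774.
Height of the DWL triangle at x_m is SMB(x_m) − MC(x_m) = MEB(x_m) = 48.5244.
DWL = ½ × 15.6530 × 48.5244 = 379.7762.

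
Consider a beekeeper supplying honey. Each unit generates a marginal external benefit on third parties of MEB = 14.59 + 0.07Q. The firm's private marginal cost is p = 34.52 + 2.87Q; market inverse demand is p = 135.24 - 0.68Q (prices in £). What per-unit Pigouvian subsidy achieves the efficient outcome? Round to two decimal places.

subsidy = £16.91 per unit

Social marginal cost = private MC − MEB = 19.93 + 2.80Q.
Set SMC = demand: 19.93 + 2.80Q = 135.24 - 0.68Q → Q* = 33.1351.
The Pigouvian subsidy equals MEB at Q*: 14.59 + 0.07×33.1351 = 16.9095.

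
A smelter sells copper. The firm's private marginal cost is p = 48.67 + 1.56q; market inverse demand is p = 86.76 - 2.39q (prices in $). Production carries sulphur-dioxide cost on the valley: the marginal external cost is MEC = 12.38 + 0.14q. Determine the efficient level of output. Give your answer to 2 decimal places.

Social marginal cost = private MC + MEC = 61.05 + 1.70q.
Set SMC = demand: 61.05 + 1.70q = 86.76 - 2.39q → q* = 6.2861.

q* = 6.29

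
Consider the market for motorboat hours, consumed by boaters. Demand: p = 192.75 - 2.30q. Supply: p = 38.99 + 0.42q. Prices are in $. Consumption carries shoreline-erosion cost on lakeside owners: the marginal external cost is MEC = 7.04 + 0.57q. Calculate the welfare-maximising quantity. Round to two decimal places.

Social marginal benefit = demand − MEC = 185.71 - 2.87q.
Set SMB = MC: 185.71 - 2.87q = 38.99 + 0.42q → q* = 44.5957.

q* = 44.60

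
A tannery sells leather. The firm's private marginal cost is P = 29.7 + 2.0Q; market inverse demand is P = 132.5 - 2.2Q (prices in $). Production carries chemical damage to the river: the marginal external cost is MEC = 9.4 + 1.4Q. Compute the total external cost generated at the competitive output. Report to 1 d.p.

Market equilibrium (private): 29.7 + 2.0Q = 132.5 - 2.2Q → Q_m = 24.4762.
Total external cost = ∫₀^{Q_m} (9.4 + 1.4Q) dQ = 9.4×24.4762 + ½×1.4×24.4762² = 649.4353.

$649.4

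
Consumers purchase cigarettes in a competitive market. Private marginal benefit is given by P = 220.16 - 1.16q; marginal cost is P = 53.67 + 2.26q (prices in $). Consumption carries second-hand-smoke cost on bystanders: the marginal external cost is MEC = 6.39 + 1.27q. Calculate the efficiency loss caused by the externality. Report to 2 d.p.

Market equilibrium (private): 53.67 + 2.26q = 220.16 - 1.16q → q_m = 48.6813.
Social marginal benefit = demand − MEC = 213.77 - 2.43q.
Set SMB = MC: 213.77 - 2.43q = 53.67 + 2.26q → q* = 34.1365.
The welfare-loss triangle has base |q_m − q*| and height MEC(q_m) (the vertical gap between SMB and MC is zero at q* and MEC at q_m).
DWL = ½ × 14.5448 × 68.2152 = 496.0882.

DWL = $496.09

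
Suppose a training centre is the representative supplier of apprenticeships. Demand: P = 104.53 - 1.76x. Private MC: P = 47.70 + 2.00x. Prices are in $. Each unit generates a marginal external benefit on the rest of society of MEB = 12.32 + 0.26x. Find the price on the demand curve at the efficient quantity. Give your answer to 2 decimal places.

P = $69.76

Social marginal cost = private MC − MEB = 35.38 + 1.74x.
Set SMC = demand: 35.38 + 1.74x = 104.53 - 1.76x → x* = 19.7571.
Consumer price on the demand curve at x*: 104.53 − 1.76×19.7571 = 69.7575.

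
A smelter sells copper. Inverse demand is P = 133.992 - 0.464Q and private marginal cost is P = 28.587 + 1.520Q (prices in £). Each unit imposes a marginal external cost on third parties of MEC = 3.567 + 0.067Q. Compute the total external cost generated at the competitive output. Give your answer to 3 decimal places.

£284.061

Market equilibrium (private): 28.587 + 1.520Q = 133.992 - 0.464Q → Q_m = 53.1275.
Total external cost = ∫₀^{Q_m} (3.567 + 0.067Q) dQ = 3.567×53.1275 + ½×0.067×53.1275² = 284.0606.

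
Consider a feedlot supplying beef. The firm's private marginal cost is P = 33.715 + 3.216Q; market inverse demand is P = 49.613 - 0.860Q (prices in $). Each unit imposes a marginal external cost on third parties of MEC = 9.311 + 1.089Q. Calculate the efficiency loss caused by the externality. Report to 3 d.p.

Market equilibrium (private): 33.715 + 3.216Q = 49.613 - 0.860Q → Q_m = 3.9004.
Social marginal cost = private MC + MEC = 43.026 + 4.305Q.
Set SMC = demand: 43.026 + 4.305Q = 49.613 - 0.860Q → Q* = 1.2753.
The welfare-loss triangle has base |Q_m − Q*| and height MEC(Q_m) (the vertical gap between SMC and demand is zero at Q* and MEC at Q_m).
DWL = ½ × 2.6251 × 13.5585 = 17.7962.

DWL = $17.796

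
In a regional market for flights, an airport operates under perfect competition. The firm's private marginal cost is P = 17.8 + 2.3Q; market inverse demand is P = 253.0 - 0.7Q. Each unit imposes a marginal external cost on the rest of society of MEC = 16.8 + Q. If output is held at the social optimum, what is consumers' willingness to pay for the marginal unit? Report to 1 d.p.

P = 214.8

Social marginal cost = private MC + MEC = 34.6 + 3.3Q.
Set SMC = demand: 34.6 + 3.3Q = 253.0 - 0.7Q → Q* = 54.6000.
Consumer price on the demand curve at Q*: 253.0 − 0.7×54.6000 = 214.7800.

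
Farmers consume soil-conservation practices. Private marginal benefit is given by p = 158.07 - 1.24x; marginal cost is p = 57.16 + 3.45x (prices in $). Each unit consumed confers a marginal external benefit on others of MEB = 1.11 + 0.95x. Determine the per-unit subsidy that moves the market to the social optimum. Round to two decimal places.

subsidy = $27.02 per unit

Social marginal benefit = demand + MEB = 159.18 - 0.29x.
Set SMB = MC: 159.18 - 0.29x = 57.16 + 3.45x → x* = 27.2781.
The Pigouvian subsidy equals MEB at x*: 1.11 + 0.95×27.2781 = 27.0242.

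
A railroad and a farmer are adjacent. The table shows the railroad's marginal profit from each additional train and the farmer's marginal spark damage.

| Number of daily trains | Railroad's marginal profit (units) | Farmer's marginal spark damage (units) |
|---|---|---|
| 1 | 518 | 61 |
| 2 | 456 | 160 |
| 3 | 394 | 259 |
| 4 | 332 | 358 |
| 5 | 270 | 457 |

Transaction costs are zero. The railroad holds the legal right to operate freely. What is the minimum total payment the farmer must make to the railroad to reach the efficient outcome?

602

Left alone the railroad would choose level 5 (marginal profit stays positive).
Efficient level: k* = 3 (marginal profit ≥ marginal spark damage through 3).
The farmer must at least cover the railroad's forgone profit from cutting 5→3: 332 + 270 = 602.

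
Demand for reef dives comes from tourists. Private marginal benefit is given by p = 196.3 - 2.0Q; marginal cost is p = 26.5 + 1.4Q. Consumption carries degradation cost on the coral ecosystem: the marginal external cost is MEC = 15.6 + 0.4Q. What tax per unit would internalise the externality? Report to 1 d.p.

Social marginal benefit = demand − MEC = 180.7 - 2.4Q.
Set SMB = MC: 180.7 - 2.4Q = 26.5 + 1.4Q → Q* = 40.5789.
The Pigouvian tax equals MEC at Q*: 15.6 + 0.4×40.5789 = 31.8316.

tax = 31.8 per unit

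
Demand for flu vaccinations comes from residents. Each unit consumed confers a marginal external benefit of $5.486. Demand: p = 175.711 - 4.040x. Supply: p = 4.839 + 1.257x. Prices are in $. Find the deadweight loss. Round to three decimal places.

DWL = $2.841

Market equilibrium (private): 4.839 + 1.257x = 175.711 - 4.040x → x_m = 32.2583.
Social marginal benefit = demand + MEB = 181.197 - 4.040x.
Set SMB = MC: 181.197 - 4.040x = 4.839 + 1.257x → x* = 33.2939.
The loss is the area between SMB and MC from x* to x_m; with linear curves that's a triangle of height MEB(x_m).
DWL = ½ × 1.0356 × 5.4860 = 2.8407.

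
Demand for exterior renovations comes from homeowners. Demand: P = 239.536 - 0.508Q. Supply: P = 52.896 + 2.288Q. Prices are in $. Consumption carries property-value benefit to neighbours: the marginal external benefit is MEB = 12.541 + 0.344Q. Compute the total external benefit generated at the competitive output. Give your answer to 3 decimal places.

$1603.557

Market equilibrium (private): 52.896 + 2.288Q = 239.536 - 0.508Q → Q_m = 66.7525.
Total external benefit = ∫₀^{Q_m} (12.541 + 0.344Q) dQ = 12.541×66.7525 + ½×0.344×66.7525² = 1603.5573.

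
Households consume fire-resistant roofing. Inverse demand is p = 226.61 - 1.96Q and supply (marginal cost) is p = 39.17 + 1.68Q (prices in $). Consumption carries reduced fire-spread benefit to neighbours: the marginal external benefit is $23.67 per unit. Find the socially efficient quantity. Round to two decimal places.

Social marginal benefit = demand + MEB = 250.28 - 1.96Q.
Set SMB = MC: 250.28 - 1.96Q = 39.17 + 1.68Q → Q* = 57.9973.

Q* = 58.00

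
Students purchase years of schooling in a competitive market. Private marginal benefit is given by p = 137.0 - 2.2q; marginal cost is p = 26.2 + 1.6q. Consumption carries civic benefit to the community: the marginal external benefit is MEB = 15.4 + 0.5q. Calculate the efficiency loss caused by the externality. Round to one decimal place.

Market equilibrium (private): 26.2 + 1.6q = 137.0 - 2.2q → q_m = 29.1579.
Social marginal benefit = demand + MEB = 152.4 - 1.7q.
Set SMB = MC: 152.4 - 1.7q = 26.2 + 1.6q → q* = 38.2424.
Between q* and q_m the wedge SMB − MC runs linearly from 0 to MEB(q_m), so the loss is a triangle.
DWL = ½ × 9.0845 × 29.9789 = 136.1717.

DWL = 136.2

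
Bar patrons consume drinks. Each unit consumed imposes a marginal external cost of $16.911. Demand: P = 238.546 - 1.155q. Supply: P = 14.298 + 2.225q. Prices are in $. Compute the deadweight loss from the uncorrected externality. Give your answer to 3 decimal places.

DWL = $42.305

Market equilibrium (private): 14.298 + 2.225q = 238.546 - 1.155q → q_m = 66.3456.
Social marginal benefit = demand − MEC = 221.635 - 1.155q.
Set SMB = MC: 221.635 - 1.155q = 14.298 + 2.225q → q* = 61.3423.
The loss is the area between SMB and MC from q* to q_m; with linear curves that's a triangle of height MEC(q_m).
DWL = ½ × 5.0033 × 16.9110 = 42.3054.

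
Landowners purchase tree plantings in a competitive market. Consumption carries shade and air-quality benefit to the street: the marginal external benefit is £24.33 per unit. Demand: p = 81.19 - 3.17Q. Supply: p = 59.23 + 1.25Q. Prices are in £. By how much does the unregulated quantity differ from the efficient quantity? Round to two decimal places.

5.50 units

Market equilibrium (private): 59.23 + 1.25Q = 81.19 - 3.17Q → Q_m = 4.9683.
Social marginal benefit = demand + MEB = 105.52 - 3.17Q.
Set SMB = MC: 105.52 - 3.17Q = 59.23 + 1.25Q → Q* = 10.4729.
Gap = |4.9683 − 10.4729| = 5.5046.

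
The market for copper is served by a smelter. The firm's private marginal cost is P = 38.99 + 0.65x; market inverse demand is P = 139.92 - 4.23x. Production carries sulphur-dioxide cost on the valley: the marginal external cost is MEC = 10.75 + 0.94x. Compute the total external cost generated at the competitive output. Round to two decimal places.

Market equilibrium (private): 38.99 + 0.65x = 139.92 - 4.23x → x_m = 20.6824.
Total external cost = ∫₀^{x_m} (10.75 + 0.94x) dx = 10.75×20.6824 + ½×0.94×20.6824² = 423.3838.

423.38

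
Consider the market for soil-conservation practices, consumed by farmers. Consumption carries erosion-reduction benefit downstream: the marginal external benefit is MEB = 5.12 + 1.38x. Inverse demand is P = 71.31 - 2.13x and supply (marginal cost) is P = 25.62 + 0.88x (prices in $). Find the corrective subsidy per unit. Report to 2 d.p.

subsidy = $48.14 per unit

Social marginal benefit = demand + MEB = 76.43 - 0.75x.
Set SMB = MC: 76.43 - 0.75x = 25.62 + 0.88x → x* = 31.1718.
The Pigouvian subsidy equals MEB at x*: 5.12 + 1.38×31.1718 = 48.1371.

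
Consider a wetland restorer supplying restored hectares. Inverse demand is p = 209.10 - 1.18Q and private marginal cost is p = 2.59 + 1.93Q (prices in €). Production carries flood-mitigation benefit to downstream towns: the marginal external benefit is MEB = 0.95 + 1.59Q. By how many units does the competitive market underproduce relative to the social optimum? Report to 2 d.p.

Market equilibrium (private): 2.59 + 1.93Q = 209.10 - 1.18Q → Q_m = 66.4019.
Social marginal cost = private MC − MEB = 1.64 + 0.34Q.
Set SMC = demand: 1.64 + 0.34Q = 209.10 - 1.18Q → Q* = 136.4868.
Gap = |66.4019 − 136.4868| = 70.0849.

70.08 units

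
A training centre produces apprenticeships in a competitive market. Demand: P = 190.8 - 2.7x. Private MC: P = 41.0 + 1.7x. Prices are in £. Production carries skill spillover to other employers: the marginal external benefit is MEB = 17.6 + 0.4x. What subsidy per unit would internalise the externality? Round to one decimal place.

subsidy = £34.3 per unit

Social marginal cost = private MC − MEB = 23.4 + 1.3x.
Set SMC = demand: 23.4 + 1.3x = 190.8 - 2.7x → x* = 41.8500.
The Pigouvian subsidy equals MEB at x*: 17.6 + 0.4×41.8500 = 34.3400.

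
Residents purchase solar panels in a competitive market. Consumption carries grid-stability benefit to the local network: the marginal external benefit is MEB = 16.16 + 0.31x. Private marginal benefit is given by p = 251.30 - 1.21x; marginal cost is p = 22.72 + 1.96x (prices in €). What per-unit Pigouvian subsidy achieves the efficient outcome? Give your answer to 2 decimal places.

Social marginal benefit = demand + MEB = 267.46 - 0.90x.
Set SMB = MC: 267.46 - 0.90x = 22.72 + 1.96x → x* = 85.5734.
The Pigouvian subsidy equals MEB at x*: 16.16 + 0.31×85.5734 = 42.6878.

subsidy = €42.69 per unit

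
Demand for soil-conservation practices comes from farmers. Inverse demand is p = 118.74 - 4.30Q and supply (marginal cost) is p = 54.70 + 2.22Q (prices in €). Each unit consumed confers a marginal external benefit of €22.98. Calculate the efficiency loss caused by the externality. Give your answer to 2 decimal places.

DWL = €40.50

Market equilibrium (private): 54.70 + 2.22Q = 118.74 - 4.30Q → Q_m = 9.8221.
Social marginal benefit = demand + MEB = 141.72 - 4.30Q.
Set SMB = MC: 141.72 - 4.30Q = 54.70 + 2.22Q → Q* = 13.3466.
The loss is the area between SMB and MC from Q* to Q_m; with linear curves that's a triangle of height MEB(Q_m).
DWL = ½ × 3.5245 × 22.9800 = 40.4965.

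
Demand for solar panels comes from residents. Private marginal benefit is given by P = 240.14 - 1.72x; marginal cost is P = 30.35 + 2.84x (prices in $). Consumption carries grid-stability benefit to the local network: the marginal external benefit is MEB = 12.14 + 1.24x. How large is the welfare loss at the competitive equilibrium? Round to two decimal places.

DWL = $720.93

Market equilibrium (private): 30.35 + 2.84x = 240.14 - 1.72x → x_m = 46.0066.
Social marginal benefit = demand + MEB = 252.28 - 0.48x.
Set SMB = MC: 252.28 - 0.48x = 30.35 + 2.84x → x* = 66.8464.
Between x* and x_m the wedge SMB − MC runs linearly from 0 to MEB(x_m), so the loss is a triangle.
DWL = ½ × 20.8398 × 69.1882 = 720.9341.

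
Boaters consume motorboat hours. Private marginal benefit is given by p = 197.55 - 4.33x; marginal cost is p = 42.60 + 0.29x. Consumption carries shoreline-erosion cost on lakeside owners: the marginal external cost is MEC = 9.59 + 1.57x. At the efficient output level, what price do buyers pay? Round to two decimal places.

Social marginal benefit = demand − MEC = 187.96 - 5.90x.
Set SMB = MC: 187.96 - 5.90x = 42.60 + 0.29x → x* = 23.4830.
Consumer price on the demand curve at x*: 197.55 − 4.33×23.4830 = 95.8686.

P = 95.87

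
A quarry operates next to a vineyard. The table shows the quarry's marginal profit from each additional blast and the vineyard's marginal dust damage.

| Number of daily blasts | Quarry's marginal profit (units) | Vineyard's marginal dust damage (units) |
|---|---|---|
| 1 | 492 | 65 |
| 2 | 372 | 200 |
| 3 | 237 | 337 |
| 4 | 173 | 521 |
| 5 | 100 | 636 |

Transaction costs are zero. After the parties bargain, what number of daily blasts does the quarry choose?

2

Bargaining reaches the level where marginal profit last exceeds marginal dust damage.
That holds through level 2 (372 ≥ 200) but not at 3 (237 < 337).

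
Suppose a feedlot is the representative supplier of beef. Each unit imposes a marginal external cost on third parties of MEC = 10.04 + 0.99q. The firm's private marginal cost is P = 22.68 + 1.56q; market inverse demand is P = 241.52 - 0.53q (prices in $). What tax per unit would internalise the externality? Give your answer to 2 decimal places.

Social marginal cost = private MC + MEC = 32.72 + 2.55q.
Set SMC = demand: 32.72 + 2.55q = 241.52 - 0.53q → q* = 67.7922.
The Pigouvian tax equals MEC at q*: 10.04 + 0.99×67.7922 = 77.1543.

tax = $77.15 per unit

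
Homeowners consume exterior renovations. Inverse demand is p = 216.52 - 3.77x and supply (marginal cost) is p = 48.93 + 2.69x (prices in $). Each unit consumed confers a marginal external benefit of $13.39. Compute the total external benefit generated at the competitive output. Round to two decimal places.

Market equilibrium (private): 48.93 + 2.69x = 216.52 - 3.77x → x_m = 25.9427.
Total external benefit = MEB × x_m = 13.39 × 25.9427 = 347.3728.

$347.37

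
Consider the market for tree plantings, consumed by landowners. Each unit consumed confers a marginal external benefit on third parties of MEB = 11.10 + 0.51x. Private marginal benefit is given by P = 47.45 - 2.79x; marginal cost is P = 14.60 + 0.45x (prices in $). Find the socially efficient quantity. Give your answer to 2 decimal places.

Social marginal benefit = demand + MEB = 58.55 - 2.28x.
Set SMB = MC: 58.55 - 2.28x = 14.60 + 0.45x → x* = 16.0989.

x* = 16.10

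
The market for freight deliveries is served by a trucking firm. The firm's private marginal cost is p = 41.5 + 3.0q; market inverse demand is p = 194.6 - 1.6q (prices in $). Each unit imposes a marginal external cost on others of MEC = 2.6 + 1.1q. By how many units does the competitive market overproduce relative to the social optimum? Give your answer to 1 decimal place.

Market equilibrium (private): 41.5 + 3.0q = 194.6 - 1.6q → q_m = 33.2826.
Social marginal cost = private MC + MEC = 44.1 + 4.1q.
Set SMC = demand: 44.1 + 4.1q = 194.6 - 1.6q → q* = 26.4035.
Gap = |33.2826 − 26.4035| = 6.8791.

6.9 units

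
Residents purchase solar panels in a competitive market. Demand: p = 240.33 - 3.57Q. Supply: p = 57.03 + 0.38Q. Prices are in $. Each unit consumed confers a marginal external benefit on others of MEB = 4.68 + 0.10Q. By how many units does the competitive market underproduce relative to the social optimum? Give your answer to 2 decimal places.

Market equilibrium (private): 57.03 + 0.38Q = 240.33 - 3.57Q → Q_m = 46.4051.
Social marginal benefit = demand + MEB = 245.01 - 3.47Q.
Set SMB = MC: 245.01 - 3.47Q = 57.03 + 0.38Q → Q* = 48.8260.
Gap = |46.4051 − 48.8260| = 2.4209.

2.42 units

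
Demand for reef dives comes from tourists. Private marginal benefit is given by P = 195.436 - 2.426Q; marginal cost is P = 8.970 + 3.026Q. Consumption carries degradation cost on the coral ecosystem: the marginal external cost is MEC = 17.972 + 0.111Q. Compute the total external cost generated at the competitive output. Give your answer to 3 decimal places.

679.588

Market equilibrium (private): 8.970 + 3.026Q = 195.436 - 2.426Q → Q_m = 34.2014.
Total external cost = ∫₀^{Q_m} (17.972 + 0.111Q) dQ = 17.972×34.2014 + ½×0.111×34.2014² = 679.5879.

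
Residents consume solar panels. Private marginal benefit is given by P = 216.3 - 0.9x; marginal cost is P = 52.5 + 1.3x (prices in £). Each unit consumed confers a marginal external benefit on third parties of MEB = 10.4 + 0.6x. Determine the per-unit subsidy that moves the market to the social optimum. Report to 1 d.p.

subsidy = £75.7 per unit

Social marginal benefit = demand + MEB = 226.7 - 0.3x.
Set SMB = MC: 226.7 - 0.3x = 52.5 + 1.3x → x* = 108.8750.
The Pigouvian subsidy equals MEB at x*: 10.4 + 0.6×108.8750 = 75.7250.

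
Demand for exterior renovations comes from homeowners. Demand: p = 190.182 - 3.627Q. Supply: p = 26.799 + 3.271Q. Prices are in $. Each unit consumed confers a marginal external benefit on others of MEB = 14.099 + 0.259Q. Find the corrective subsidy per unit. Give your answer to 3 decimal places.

Social marginal benefit = demand + MEB = 204.281 - 3.368Q.
Set SMB = MC: 204.281 - 3.368Q = 26.799 + 3.271Q → Q* = 26.7332.
The Pigouvian subsidy equals MEB at Q*: 14.099 + 0.259×26.7332 = 21.0229.

subsidy = $21.023 per unit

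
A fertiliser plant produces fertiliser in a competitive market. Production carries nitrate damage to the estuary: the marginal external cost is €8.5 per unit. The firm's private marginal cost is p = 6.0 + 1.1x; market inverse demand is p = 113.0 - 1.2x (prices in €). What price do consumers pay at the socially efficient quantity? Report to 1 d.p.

Social marginal cost = private MC + MEC = 14.5 + 1.1x.
Set SMC = demand: 14.5 + 1.1x = 113.0 - 1.2x → x* = 42.8261.
Consumer price on the demand curve at x*: 113.0 − 1.2×42.8261 = 61.6087.

P = €61.6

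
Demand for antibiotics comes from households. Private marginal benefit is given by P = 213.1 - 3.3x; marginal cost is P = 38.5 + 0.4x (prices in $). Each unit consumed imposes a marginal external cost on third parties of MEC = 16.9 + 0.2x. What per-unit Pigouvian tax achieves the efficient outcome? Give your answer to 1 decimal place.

tax = $25.0 per unit

Social marginal benefit = demand − MEC = 196.2 - 3.5x.
Set SMB = MC: 196.2 - 3.5x = 38.5 + 0.4x → x* = 40.4359.
The Pigouvian tax equals MEC at x*: 16.9 + 0.2×40.4359 = 24.9872.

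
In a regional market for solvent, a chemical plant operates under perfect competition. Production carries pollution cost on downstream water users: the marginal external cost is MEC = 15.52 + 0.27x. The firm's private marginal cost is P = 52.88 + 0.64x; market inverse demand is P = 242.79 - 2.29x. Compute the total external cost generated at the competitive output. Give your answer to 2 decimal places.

Market equilibrium (private): 52.88 + 0.64x = 242.79 - 2.29x → x_m = 64.8157.
Total external cost = ∫₀^{x_m} (15.52 + 0.27x) dx = 15.52×64.8157 + ½×0.27×64.8157² = 1573.0848.

1573.08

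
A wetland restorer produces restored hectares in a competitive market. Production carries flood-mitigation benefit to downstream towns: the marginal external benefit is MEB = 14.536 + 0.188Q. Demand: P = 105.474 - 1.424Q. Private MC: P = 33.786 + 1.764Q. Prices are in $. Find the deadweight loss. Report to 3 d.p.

Market equilibrium (private): 33.786 + 1.764Q = 105.474 - 1.424Q → Q_m = 22.4868.
Social marginal cost = private MC − MEB = 19.250 + 1.576Q.
Set SMC = demand: 19.250 + 1.576Q = 105.474 - 1.424Q → Q* = 28.7413.
The loss is the area between SMC and demand from Q* to Q_m; with linear curves that's a triangle of height MEB(Q_m).
DWL = ½ × 6.2545 × 18.7635 = 58.6782.

DWL = $58.678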